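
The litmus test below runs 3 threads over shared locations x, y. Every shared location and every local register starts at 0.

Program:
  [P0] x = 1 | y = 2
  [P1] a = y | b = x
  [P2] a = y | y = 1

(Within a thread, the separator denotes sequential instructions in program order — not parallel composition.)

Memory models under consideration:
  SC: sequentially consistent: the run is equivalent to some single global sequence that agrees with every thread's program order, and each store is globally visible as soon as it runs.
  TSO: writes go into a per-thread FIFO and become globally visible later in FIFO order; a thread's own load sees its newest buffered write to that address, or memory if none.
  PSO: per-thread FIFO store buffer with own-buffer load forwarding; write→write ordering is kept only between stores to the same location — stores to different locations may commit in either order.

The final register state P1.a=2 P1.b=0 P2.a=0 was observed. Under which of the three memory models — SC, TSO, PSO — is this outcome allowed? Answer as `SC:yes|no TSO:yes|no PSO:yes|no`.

SC:no TSO:no PSO:yes

outcome vector order: (P1.a,P1.b,P2.a)
[SC] allowed = {0/0/0, 0/0/2, 0/1/0, 0/1/2, 1/0/0, 1/1/0, 1/1/2, 2/1/0, 2/1/2}
[TSO] allowed = {0/0/0, 0/0/2, 0/1/0, 0/1/2, 1/0/0, 1/1/0, 1/1/2, 2/1/0, 2/1/2}
[PSO] allowed = {0/0/0, 0/0/2, 0/1/0, 0/1/2, 1/0/0, 1/0/2, 1/1/0, 1/1/2, 2/0/0, 2/0/2, 2/1/0, 2/1/2}
target 2/0/0 ∈ {PSO}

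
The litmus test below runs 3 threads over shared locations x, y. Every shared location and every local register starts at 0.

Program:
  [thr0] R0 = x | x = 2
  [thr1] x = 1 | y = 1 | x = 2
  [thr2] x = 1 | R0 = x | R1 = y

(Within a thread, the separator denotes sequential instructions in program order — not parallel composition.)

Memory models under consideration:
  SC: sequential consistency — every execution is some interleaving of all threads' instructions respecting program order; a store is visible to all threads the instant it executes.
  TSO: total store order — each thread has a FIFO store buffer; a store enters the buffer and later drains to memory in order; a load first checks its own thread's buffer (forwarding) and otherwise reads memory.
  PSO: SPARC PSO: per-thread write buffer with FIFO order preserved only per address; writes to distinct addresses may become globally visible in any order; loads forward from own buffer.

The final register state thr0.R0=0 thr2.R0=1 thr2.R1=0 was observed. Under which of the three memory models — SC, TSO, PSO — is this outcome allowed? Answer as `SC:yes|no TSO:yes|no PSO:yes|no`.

outcome vector order: (thr0.R0,thr2.R0,thr2.R1)
under SC → (0,1,0), (0,1,1), (0,2,0), (0,2,1), (1,1,0), (1,1,1), (1,2,0), (1,2,1), (2,1,0), (2,1,1), (2,2,1)
under TSO → (0,1,0), (0,1,1), (0,2,0), (0,2,1), (1,1,0), (1,1,1), (1,2,0), (1,2,1), (2,1,0), (2,1,1), (2,2,1)
under PSO → (0,1,0), (0,1,1), (0,2,0), (0,2,1), (1,1,0), (1,1,1), (1,2,0), (1,2,1), (2,1,0), (2,1,1), (2,2,0), (2,2,1)
target (0,1,0) ∈ {SC,TSO,PSO}

SC:yes TSO:yes PSO:yes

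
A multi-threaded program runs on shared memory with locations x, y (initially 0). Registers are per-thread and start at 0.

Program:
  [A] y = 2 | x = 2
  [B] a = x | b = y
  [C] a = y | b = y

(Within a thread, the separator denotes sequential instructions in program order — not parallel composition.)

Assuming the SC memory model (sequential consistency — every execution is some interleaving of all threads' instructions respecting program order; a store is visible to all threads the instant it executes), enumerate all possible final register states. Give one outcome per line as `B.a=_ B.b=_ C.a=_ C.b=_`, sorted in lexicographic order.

outcome vector order: (B.a,B.b,C.a,C.b)
|SC outcomes| = 9

B.a=0 B.b=0 C.a=0 C.b=0
B.a=0 B.b=0 C.a=0 C.b=2
B.a=0 B.b=0 C.a=2 C.b=2
B.a=0 B.b=2 C.a=0 C.b=0
B.a=0 B.b=2 C.a=0 C.b=2
B.a=0 B.b=2 C.a=2 C.b=2
B.a=2 B.b=2 C.a=0 C.b=0
B.a=2 B.b=2 C.a=0 C.b=2
B.a=2 B.b=2 C.a=2 C.b=2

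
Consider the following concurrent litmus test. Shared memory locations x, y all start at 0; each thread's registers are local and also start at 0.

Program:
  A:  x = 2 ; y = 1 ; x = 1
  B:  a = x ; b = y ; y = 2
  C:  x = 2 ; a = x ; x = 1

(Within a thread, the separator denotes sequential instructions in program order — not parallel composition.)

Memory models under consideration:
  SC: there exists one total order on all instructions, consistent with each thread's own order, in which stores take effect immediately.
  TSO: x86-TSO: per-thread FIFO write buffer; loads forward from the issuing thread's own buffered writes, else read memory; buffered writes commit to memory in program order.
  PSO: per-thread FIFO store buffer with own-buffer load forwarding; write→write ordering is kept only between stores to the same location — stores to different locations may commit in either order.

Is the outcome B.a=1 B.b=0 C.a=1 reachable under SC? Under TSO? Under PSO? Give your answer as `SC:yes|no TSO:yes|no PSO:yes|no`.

outcome vector order: (B.a,B.b,C.a)
under SC → 0/0/1 0/0/2 0/1/1 0/1/2 1/0/2 1/1/1 1/1/2 2/0/1 2/0/2 2/1/1 2/1/2
under TSO → 0/0/1 0/0/2 0/1/1 0/1/2 1/0/2 1/1/1 1/1/2 2/0/1 2/0/2 2/1/1 2/1/2
under PSO → 0/0/1 0/0/2 0/1/1 0/1/2 1/0/1 1/0/2 1/1/1 1/1/2 2/0/1 2/0/2 2/1/1 2/1/2
target 1/0/1 ∈ {PSO}

SC:no TSO:no PSO:yes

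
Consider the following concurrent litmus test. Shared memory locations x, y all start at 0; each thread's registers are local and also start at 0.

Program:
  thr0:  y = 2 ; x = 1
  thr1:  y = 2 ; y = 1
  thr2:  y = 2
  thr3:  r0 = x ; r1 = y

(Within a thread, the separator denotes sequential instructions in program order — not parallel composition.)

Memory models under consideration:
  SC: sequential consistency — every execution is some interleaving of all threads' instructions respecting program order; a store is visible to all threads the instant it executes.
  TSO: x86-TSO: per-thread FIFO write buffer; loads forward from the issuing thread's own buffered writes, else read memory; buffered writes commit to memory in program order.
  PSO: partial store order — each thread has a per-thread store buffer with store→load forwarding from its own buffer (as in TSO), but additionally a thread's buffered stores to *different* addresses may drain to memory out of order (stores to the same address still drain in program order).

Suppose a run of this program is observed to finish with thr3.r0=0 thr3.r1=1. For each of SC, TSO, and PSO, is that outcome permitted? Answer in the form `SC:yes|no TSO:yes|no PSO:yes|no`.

SC:yes TSO:yes PSO:yes

outcome vector order: (thr3.r0,thr3.r1)
[SC] allowed = {(0,0), (0,1), (0,2), (1,1), (1,2)}
[TSO] allowed = {(0,0), (0,1), (0,2), (1,1), (1,2)}
[PSO] allowed = {(0,0), (0,1), (0,2), (1,0), (1,1), (1,2)}
target (0,1) ∈ {SC,TSO,PSO}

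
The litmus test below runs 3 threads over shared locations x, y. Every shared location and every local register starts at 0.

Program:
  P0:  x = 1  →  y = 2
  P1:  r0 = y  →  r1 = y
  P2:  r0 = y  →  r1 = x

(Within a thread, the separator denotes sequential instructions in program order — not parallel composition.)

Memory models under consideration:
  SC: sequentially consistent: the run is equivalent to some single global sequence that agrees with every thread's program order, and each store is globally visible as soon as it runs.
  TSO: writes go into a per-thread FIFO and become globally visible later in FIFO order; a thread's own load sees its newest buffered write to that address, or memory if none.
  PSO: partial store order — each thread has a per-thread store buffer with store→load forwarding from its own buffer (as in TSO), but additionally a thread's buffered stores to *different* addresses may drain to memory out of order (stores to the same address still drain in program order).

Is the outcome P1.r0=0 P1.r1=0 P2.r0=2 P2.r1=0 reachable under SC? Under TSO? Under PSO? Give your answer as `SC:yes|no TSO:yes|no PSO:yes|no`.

outcome vector order: (P1.r0,P1.r1,P2.r0,P2.r1)
SC (9): 0000; 0001; 0021; 0200; 0201; 0221; 2200; 2201; 2221
TSO (9): 0000; 0001; 0021; 0200; 0201; 0221; 2200; 2201; 2221
PSO (12): 0000; 0001; 0020; 0021; 0200; 0201; 0220; 0221; 2200; 2201; 2220; 2221
target 0020 ∈ {PSO}

SC:no TSO:no PSO:yes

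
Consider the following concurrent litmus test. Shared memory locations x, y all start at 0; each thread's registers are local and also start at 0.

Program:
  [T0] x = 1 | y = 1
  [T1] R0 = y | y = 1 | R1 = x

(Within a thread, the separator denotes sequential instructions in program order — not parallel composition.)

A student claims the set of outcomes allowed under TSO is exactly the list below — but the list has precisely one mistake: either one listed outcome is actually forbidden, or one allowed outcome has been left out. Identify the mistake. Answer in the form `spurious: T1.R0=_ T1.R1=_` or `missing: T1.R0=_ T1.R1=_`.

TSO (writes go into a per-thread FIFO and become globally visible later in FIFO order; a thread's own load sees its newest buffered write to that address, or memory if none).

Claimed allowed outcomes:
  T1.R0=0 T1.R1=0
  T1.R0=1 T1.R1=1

outcome vector order: (T1.R0,T1.R1)
under TSO → 00; 01; 11
TSO∖claimed = {01}

missing: T1.R0=0 T1.R1=1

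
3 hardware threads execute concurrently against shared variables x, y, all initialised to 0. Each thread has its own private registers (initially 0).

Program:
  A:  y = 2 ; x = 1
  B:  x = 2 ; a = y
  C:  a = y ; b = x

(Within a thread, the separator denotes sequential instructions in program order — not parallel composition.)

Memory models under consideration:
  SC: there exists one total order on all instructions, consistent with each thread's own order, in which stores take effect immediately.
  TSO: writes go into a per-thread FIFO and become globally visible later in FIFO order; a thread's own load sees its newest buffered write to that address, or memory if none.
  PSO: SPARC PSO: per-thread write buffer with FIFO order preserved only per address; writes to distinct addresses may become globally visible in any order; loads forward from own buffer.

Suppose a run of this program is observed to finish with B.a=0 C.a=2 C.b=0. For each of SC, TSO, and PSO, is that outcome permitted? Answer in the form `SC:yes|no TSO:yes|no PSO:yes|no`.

outcome vector order: (B.a,C.a,C.b)
under SC → 000; 001; 002; 021; 022; 200; 201; 202; 220; 221; 222
under TSO → 000; 001; 002; 020; 021; 022; 200; 201; 202; 220; 221; 222
under PSO → 000; 001; 002; 020; 021; 022; 200; 201; 202; 220; 221; 222
target 020 ∈ {TSO,PSO}

SC:no TSO:yes PSO:yes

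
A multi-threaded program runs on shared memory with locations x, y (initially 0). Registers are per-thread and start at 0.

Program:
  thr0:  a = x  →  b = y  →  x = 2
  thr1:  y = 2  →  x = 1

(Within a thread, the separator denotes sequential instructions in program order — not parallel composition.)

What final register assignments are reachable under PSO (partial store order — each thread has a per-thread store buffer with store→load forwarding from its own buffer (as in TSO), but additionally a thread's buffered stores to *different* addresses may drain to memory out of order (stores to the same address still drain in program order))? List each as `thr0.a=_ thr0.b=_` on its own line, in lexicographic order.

thr0.a=0 thr0.b=0
thr0.a=0 thr0.b=2
thr0.a=1 thr0.b=0
thr0.a=1 thr0.b=2

outcome vector order: (thr0.a,thr0.b)
|PSO outcomes| = 4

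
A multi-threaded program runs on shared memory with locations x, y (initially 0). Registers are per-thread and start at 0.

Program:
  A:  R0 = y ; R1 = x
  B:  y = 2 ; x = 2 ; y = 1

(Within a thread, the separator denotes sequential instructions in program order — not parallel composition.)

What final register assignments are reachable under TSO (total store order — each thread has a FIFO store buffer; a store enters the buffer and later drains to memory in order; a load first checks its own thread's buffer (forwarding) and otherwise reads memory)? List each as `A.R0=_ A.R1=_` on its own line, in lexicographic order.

outcome vector order: (A.R0,A.R1)
|TSO outcomes| = 5

A.R0=0 A.R1=0
A.R0=0 A.R1=2
A.R0=1 A.R1=2
A.R0=2 A.R1=0
A.R0=2 A.R1=2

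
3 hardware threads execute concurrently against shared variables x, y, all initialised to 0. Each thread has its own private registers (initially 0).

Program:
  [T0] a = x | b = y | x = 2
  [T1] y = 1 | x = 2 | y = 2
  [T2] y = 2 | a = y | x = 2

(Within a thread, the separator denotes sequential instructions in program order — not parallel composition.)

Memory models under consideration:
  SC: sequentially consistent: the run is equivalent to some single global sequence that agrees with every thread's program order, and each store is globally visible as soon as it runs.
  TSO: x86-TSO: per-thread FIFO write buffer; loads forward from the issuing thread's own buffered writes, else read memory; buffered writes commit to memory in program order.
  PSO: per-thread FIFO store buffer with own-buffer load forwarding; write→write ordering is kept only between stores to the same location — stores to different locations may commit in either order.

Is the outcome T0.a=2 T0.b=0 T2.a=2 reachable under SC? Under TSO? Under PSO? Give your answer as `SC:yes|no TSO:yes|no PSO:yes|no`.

SC:no TSO:no PSO:yes

outcome vector order: (T0.a,T0.b,T2.a)
under SC → 001; 002; 011; 012; 021; 022; 211; 212; 221; 222
under TSO → 001; 002; 011; 012; 021; 022; 211; 212; 221; 222
under PSO → 001; 002; 011; 012; 021; 022; 201; 202; 211; 212; 221; 222
target 202 ∈ {PSO}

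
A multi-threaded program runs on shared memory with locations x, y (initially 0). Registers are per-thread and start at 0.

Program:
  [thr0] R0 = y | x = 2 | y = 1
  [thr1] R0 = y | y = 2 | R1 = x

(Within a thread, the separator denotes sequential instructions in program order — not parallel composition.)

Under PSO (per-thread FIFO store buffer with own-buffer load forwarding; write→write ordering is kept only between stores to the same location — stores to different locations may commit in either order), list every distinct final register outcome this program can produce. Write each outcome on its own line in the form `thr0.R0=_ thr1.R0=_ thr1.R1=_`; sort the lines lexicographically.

thr0.R0=0 thr1.R0=0 thr1.R1=0
thr0.R0=0 thr1.R0=0 thr1.R1=2
thr0.R0=0 thr1.R0=1 thr1.R1=0
thr0.R0=0 thr1.R0=1 thr1.R1=2
thr0.R0=2 thr1.R0=0 thr1.R1=0
thr0.R0=2 thr1.R0=0 thr1.R1=2

outcome vector order: (thr0.R0,thr1.R0,thr1.R1)
|PSO outcomes| = 6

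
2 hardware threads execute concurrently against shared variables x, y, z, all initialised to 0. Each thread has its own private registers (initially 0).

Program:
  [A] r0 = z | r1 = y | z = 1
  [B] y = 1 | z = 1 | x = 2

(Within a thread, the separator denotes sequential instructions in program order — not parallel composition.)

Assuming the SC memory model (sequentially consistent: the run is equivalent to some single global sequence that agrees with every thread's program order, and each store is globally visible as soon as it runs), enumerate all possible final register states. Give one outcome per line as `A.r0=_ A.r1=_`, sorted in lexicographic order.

outcome vector order: (A.r0,A.r1)
|SC outcomes| = 3

A.r0=0 A.r1=0
A.r0=0 A.r1=1
A.r0=1 A.r1=1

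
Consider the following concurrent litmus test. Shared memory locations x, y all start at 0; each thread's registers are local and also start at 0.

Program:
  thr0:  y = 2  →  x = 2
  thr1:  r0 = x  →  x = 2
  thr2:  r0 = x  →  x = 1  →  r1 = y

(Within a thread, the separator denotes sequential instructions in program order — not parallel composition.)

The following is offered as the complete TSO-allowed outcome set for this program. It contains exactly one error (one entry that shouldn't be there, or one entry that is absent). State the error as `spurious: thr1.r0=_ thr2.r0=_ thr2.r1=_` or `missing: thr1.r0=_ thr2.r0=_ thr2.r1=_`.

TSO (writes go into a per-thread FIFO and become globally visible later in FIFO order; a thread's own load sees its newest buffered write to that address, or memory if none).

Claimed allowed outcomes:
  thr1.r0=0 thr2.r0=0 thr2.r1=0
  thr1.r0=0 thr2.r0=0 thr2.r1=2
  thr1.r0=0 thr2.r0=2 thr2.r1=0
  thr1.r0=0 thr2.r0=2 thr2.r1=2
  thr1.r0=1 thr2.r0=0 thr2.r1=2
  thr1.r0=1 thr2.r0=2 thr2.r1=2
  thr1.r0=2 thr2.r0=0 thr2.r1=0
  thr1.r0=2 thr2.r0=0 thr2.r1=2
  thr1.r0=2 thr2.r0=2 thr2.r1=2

outcome vector order: (thr1.r0,thr2.r0,thr2.r1)
TSO: 10 outcomes — {<0 0 0>; <0 0 2>; <0 2 0>; <0 2 2>; <1 0 0>; <1 0 2>; <1 2 2>; <2 0 0>; <2 0 2>; <2 2 2>}
TSO∖claimed = {<1 0 0>}

missing: thr1.r0=1 thr2.r0=0 thr2.r1=0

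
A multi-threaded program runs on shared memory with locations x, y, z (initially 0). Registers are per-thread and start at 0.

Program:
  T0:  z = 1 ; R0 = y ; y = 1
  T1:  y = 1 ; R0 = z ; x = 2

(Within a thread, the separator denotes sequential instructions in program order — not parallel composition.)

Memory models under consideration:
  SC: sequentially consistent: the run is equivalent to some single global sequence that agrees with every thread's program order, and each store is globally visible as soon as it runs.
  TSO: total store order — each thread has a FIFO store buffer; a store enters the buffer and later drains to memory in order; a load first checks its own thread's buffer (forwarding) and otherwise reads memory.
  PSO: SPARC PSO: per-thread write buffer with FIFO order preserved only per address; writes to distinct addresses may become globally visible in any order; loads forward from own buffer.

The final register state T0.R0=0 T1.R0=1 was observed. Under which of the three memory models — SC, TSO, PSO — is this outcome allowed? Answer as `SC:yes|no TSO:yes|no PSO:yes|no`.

outcome vector order: (T0.R0,T1.R0)
[SC] allowed = {0/1, 1/0, 1/1}
[TSO] allowed = {0/0, 0/1, 1/0, 1/1}
[PSO] allowed = {0/0, 0/1, 1/0, 1/1}
target 0/1 ∈ {SC,TSO,PSO}

SC:yes TSO:yes PSO:yes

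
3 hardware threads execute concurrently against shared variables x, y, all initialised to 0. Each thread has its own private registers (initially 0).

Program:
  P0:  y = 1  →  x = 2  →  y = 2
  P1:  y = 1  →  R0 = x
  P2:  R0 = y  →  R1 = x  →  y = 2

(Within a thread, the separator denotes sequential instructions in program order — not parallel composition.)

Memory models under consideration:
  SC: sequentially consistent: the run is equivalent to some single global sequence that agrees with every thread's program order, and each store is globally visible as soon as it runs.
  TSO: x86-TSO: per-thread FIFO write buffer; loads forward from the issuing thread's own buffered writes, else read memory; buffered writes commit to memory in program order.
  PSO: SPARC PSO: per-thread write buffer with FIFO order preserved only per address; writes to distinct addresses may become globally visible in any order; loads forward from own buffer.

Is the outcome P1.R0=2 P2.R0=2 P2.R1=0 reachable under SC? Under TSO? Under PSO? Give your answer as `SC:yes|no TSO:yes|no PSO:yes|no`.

outcome vector order: (P1.R0,P2.R0,P2.R1)
[SC] allowed = {000, 002, 010, 012, 022, 200, 202, 210, 212, 222}
[TSO] allowed = {000, 002, 010, 012, 022, 200, 202, 210, 212, 222}
[PSO] allowed = {000, 002, 010, 012, 020, 022, 200, 202, 210, 212, 220, 222}
target 220 ∈ {PSO}

SC:no TSO:no PSO:yes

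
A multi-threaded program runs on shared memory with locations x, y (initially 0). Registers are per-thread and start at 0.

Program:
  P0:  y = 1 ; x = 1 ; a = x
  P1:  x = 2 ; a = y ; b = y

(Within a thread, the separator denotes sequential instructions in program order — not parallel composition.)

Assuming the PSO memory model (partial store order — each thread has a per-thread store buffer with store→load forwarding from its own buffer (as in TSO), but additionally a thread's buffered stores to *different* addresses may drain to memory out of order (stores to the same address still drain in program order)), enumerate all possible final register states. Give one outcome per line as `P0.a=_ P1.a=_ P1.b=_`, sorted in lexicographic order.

P0.a=1 P1.a=0 P1.b=0
P0.a=1 P1.a=0 P1.b=1
P0.a=1 P1.a=1 P1.b=1
P0.a=2 P1.a=0 P1.b=0
P0.a=2 P1.a=0 P1.b=1
P0.a=2 P1.a=1 P1.b=1

outcome vector order: (P0.a,P1.a,P1.b)
|PSO outcomes| = 6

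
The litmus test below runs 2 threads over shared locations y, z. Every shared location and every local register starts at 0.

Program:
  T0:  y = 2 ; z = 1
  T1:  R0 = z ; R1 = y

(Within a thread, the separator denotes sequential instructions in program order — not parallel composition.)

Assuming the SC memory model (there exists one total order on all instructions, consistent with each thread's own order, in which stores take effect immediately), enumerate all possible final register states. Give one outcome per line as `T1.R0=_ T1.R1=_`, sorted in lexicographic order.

T1.R0=0 T1.R1=0
T1.R0=0 T1.R1=2
T1.R0=1 T1.R1=2

outcome vector order: (T1.R0,T1.R1)
|SC outcomes| = 3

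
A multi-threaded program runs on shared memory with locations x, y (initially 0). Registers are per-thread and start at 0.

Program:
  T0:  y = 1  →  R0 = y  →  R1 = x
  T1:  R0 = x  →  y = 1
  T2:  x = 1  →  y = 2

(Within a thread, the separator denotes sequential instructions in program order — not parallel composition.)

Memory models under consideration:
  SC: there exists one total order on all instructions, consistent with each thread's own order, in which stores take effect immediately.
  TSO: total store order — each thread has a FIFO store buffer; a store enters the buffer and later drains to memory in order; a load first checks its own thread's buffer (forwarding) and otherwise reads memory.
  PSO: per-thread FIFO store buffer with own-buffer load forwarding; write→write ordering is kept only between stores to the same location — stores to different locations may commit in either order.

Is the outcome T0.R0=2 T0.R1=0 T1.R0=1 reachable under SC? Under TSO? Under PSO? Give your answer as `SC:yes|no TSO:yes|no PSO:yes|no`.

SC:no TSO:no PSO:yes

outcome vector order: (T0.R0,T0.R1,T1.R0)
SC (6): 100 101 110 111 210 211
TSO (6): 100 101 110 111 210 211
PSO (8): 100 101 110 111 200 201 210 211
target 201 ∈ {PSO}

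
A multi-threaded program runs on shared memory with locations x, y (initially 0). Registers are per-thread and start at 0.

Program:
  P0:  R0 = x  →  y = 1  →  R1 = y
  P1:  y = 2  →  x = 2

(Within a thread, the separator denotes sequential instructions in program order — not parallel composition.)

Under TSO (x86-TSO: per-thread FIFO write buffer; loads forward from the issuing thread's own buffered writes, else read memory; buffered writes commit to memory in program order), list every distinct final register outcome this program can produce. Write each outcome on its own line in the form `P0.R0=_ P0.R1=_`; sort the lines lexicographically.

P0.R0=0 P0.R1=1
P0.R0=0 P0.R1=2
P0.R0=2 P0.R1=1

outcome vector order: (P0.R0,P0.R1)
|TSO outcomes| = 3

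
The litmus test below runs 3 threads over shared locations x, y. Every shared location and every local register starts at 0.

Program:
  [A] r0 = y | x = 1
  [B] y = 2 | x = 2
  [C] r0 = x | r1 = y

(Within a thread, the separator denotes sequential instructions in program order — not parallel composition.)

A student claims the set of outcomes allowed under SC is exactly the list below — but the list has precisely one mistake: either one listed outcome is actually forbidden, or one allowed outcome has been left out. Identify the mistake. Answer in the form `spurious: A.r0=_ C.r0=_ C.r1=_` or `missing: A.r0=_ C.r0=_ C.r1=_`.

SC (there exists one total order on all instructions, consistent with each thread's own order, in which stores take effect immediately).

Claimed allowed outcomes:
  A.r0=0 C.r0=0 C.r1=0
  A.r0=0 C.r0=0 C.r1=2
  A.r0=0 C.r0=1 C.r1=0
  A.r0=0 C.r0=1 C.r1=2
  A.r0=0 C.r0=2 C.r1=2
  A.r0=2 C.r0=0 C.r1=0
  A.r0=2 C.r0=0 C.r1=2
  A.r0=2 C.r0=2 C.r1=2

missing: A.r0=2 C.r0=1 C.r1=2

outcome vector order: (A.r0,C.r0,C.r1)
under SC → 0/0/0; 0/0/2; 0/1/0; 0/1/2; 0/2/2; 2/0/0; 2/0/2; 2/1/2; 2/2/2
SC∖claimed = {2/1/2}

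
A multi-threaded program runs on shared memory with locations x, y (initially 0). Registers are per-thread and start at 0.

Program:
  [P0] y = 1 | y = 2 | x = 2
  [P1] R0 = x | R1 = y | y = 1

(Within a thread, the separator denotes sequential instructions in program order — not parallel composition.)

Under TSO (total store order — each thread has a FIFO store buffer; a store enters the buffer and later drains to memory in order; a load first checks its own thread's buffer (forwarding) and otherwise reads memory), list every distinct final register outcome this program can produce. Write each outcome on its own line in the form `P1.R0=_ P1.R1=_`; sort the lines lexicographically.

P1.R0=0 P1.R1=0
P1.R0=0 P1.R1=1
P1.R0=0 P1.R1=2
P1.R0=2 P1.R1=2

outcome vector order: (P1.R0,P1.R1)
|TSO outcomes| = 4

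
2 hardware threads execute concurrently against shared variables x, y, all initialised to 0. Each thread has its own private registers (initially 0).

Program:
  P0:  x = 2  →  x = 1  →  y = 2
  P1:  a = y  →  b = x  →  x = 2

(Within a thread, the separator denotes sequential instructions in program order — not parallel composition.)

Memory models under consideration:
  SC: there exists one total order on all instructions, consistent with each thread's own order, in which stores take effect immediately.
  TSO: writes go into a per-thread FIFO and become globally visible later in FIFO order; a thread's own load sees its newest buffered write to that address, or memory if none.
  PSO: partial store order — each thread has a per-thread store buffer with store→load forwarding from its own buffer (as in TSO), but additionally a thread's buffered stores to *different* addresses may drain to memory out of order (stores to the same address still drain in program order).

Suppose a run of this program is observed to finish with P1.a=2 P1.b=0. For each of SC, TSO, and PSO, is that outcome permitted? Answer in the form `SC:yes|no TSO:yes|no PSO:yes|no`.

outcome vector order: (P1.a,P1.b)
SC: 4 outcomes — {0/0, 0/1, 0/2, 2/1}
TSO: 4 outcomes — {0/0, 0/1, 0/2, 2/1}
PSO: 6 outcomes — {0/0, 0/1, 0/2, 2/0, 2/1, 2/2}
target 2/0 ∈ {PSO}

SC:no TSO:no PSO:yes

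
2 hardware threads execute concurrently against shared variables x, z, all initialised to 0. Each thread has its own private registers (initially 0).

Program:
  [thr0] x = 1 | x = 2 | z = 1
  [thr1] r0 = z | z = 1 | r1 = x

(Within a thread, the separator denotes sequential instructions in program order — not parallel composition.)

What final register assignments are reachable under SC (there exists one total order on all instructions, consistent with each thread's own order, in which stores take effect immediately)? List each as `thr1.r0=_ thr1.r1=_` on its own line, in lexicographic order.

outcome vector order: (thr1.r0,thr1.r1)
|SC outcomes| = 4

thr1.r0=0 thr1.r1=0
thr1.r0=0 thr1.r1=1
thr1.r0=0 thr1.r1=2
thr1.r0=1 thr1.r1=2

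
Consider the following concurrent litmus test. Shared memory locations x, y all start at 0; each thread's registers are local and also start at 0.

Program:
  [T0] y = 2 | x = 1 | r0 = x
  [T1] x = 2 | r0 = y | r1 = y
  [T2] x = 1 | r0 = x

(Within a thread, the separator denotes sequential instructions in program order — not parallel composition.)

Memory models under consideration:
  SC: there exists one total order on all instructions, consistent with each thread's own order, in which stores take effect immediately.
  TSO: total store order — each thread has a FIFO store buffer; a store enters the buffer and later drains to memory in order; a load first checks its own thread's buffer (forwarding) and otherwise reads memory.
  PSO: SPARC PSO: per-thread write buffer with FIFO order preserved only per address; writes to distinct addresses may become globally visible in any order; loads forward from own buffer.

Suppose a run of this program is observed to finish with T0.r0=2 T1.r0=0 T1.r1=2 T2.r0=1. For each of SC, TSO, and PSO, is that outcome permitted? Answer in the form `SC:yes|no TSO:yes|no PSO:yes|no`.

SC:no TSO:yes PSO:yes

outcome vector order: (T0.r0,T1.r0,T1.r1,T2.r0)
under SC → 1001; 1002; 1021; 1022; 1221; 1222; 2221; 2222
under TSO → 1001; 1002; 1021; 1022; 1221; 1222; 2001; 2002; 2021; 2022; 2221; 2222
under PSO → 1001; 1002; 1021; 1022; 1221; 1222; 2001; 2002; 2021; 2022; 2221; 2222
target 2021 ∈ {TSO,PSO}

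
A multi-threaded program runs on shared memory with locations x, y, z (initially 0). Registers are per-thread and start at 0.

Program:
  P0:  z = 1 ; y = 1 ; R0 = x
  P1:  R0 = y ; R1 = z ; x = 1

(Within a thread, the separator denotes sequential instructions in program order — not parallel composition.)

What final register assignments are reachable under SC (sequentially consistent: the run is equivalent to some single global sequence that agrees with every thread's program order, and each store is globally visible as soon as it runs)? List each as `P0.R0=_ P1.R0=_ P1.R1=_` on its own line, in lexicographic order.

P0.R0=0 P1.R0=0 P1.R1=0
P0.R0=0 P1.R0=0 P1.R1=1
P0.R0=0 P1.R0=1 P1.R1=1
P0.R0=1 P1.R0=0 P1.R1=0
P0.R0=1 P1.R0=0 P1.R1=1
P0.R0=1 P1.R0=1 P1.R1=1

outcome vector order: (P0.R0,P1.R0,P1.R1)
|SC outcomes| = 6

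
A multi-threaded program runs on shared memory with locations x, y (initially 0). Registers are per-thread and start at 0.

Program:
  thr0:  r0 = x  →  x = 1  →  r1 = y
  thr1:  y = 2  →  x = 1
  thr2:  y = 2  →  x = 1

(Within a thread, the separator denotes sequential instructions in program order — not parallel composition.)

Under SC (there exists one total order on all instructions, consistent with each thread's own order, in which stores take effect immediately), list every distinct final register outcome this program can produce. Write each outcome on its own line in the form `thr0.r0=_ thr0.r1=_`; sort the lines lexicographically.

outcome vector order: (thr0.r0,thr0.r1)
|SC outcomes| = 3

thr0.r0=0 thr0.r1=0
thr0.r0=0 thr0.r1=2
thr0.r0=1 thr0.r1=2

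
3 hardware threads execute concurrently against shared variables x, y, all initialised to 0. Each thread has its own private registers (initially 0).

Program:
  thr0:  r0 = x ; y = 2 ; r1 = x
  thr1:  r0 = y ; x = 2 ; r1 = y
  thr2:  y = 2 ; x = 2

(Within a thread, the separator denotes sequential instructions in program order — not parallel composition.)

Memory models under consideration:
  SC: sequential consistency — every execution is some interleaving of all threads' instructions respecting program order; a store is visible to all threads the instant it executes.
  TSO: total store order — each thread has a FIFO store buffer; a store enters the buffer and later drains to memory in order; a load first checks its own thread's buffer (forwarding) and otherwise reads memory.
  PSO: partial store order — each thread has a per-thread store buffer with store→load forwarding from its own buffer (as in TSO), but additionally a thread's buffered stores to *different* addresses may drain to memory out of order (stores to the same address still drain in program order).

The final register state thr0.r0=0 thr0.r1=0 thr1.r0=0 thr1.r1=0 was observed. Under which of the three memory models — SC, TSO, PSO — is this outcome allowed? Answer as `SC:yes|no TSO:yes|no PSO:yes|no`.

SC:no TSO:yes PSO:yes

outcome vector order: (thr0.r0,thr0.r1,thr1.r0,thr1.r1)
SC: 8 outcomes — {0002; 0022; 0200; 0202; 0222; 2200; 2202; 2222}
TSO: 9 outcomes — {0000; 0002; 0022; 0200; 0202; 0222; 2200; 2202; 2222}
PSO: 9 outcomes — {0000; 0002; 0022; 0200; 0202; 0222; 2200; 2202; 2222}
target 0000 ∈ {TSO,PSO}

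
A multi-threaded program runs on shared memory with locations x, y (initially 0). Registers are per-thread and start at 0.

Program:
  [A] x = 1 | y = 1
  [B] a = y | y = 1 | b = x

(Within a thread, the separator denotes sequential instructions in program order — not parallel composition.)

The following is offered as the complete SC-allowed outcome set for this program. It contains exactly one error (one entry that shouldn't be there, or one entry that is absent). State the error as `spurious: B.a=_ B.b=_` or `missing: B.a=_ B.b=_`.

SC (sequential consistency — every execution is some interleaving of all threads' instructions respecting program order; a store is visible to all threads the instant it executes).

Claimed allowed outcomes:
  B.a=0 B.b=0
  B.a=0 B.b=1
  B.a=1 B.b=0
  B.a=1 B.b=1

spurious: B.a=1 B.b=0

outcome vector order: (B.a,B.b)
under SC → 00 01 11
claimed∖SC = {10}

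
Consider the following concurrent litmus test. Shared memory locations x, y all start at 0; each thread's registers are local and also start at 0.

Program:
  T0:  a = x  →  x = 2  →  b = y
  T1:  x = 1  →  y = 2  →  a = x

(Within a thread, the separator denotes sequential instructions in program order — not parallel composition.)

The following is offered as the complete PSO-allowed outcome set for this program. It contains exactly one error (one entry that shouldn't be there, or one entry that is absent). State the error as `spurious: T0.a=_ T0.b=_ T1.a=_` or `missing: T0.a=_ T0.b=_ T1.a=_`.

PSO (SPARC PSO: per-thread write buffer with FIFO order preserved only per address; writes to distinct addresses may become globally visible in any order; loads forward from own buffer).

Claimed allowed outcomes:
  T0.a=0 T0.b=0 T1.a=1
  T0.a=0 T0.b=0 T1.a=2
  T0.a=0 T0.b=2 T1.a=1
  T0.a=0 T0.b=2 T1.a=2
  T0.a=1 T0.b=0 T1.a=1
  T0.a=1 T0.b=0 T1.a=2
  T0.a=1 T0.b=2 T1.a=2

missing: T0.a=1 T0.b=2 T1.a=1

outcome vector order: (T0.a,T0.b,T1.a)
PSO (8): <0 0 1> <0 0 2> <0 2 1> <0 2 2> <1 0 1> <1 0 2> <1 2 1> <1 2 2>
PSO∖claimed = {<1 2 1>}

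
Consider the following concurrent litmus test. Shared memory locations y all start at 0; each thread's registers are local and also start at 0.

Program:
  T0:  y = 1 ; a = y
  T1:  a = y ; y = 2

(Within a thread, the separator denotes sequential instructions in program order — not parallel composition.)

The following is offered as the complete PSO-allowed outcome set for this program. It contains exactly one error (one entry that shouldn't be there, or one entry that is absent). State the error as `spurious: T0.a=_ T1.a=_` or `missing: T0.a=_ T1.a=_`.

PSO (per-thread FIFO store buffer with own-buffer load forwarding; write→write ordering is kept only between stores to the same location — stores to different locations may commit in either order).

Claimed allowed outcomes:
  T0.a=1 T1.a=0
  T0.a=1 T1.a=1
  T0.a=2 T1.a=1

missing: T0.a=2 T1.a=0

outcome vector order: (T0.a,T1.a)
[PSO] allowed = {<1 0>; <1 1>; <2 0>; <2 1>}
PSO∖claimed = {<2 0>}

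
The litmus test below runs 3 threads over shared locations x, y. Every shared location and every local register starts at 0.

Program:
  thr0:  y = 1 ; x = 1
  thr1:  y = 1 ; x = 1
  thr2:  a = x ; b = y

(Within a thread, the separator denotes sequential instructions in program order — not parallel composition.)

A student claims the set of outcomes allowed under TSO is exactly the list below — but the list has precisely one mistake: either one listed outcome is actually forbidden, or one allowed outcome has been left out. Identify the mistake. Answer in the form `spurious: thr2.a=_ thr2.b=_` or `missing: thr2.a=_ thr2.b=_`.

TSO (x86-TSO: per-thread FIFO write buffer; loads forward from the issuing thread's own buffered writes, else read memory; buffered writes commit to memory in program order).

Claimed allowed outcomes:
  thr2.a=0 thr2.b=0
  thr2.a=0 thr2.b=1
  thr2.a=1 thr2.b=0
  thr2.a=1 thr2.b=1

spurious: thr2.a=1 thr2.b=0

outcome vector order: (thr2.a,thr2.b)
under TSO → (0,0) (0,1) (1,1)
claimed∖TSO = {(1,0)}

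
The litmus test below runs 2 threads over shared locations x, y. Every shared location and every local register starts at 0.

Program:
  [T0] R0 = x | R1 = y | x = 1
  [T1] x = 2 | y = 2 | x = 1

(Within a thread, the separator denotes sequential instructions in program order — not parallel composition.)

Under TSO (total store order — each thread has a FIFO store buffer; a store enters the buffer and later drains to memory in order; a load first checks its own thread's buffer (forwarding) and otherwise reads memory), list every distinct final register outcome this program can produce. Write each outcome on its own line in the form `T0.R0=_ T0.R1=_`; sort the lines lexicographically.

outcome vector order: (T0.R0,T0.R1)
|TSO outcomes| = 5

T0.R0=0 T0.R1=0
T0.R0=0 T0.R1=2
T0.R0=1 T0.R1=2
T0.R0=2 T0.R1=0
T0.R0=2 T0.R1=2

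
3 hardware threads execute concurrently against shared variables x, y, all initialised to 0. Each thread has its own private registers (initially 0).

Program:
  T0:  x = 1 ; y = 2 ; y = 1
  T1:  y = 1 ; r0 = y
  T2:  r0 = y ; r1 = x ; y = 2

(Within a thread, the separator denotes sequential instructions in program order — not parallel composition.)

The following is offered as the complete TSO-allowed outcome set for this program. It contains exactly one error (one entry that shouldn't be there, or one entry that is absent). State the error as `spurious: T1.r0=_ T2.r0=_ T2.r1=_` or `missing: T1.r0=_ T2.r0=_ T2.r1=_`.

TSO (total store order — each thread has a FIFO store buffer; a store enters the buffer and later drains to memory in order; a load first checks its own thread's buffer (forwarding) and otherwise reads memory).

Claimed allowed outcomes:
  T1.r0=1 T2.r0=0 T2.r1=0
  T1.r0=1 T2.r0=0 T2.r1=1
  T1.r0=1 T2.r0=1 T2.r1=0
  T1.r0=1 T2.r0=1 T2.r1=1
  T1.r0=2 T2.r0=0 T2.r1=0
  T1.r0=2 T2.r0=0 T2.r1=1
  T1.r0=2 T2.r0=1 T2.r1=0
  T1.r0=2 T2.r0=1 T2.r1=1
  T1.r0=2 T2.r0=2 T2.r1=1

missing: T1.r0=1 T2.r0=2 T2.r1=1

outcome vector order: (T1.r0,T2.r0,T2.r1)
TSO: 10 outcomes — {<1 0 0> <1 0 1> <1 1 0> <1 1 1> <1 2 1> <2 0 0> <2 0 1> <2 1 0> <2 1 1> <2 2 1>}
TSO∖claimed = {<1 2 1>}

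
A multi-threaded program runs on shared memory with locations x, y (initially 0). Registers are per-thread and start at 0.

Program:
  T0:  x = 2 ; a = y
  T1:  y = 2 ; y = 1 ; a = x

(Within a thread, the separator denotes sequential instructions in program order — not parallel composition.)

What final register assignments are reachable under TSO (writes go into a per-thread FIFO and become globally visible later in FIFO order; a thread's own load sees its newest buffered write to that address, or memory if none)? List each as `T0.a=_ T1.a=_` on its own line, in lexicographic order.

outcome vector order: (T0.a,T1.a)
|TSO outcomes| = 6

T0.a=0 T1.a=0
T0.a=0 T1.a=2
T0.a=1 T1.a=0
T0.a=1 T1.a=2
T0.a=2 T1.a=0
T0.a=2 T1.a=2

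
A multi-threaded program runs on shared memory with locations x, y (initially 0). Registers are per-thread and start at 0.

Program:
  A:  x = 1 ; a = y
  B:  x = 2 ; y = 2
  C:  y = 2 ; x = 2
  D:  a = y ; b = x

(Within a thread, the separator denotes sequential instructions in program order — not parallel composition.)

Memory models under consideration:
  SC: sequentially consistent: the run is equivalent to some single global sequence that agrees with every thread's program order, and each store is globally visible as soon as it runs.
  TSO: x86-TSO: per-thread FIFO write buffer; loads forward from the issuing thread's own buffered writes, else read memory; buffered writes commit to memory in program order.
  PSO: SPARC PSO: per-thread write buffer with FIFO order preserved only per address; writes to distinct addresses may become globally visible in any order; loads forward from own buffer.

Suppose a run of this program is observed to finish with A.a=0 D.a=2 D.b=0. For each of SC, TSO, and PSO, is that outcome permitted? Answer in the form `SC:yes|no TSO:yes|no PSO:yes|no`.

outcome vector order: (A.a,D.a,D.b)
[SC] allowed = {(0,0,0), (0,0,1), (0,0,2), (0,2,1), (0,2,2), (2,0,0), (2,0,1), (2,0,2), (2,2,0), (2,2,1), (2,2,2)}
[TSO] allowed = {(0,0,0), (0,0,1), (0,0,2), (0,2,0), (0,2,1), (0,2,2), (2,0,0), (2,0,1), (2,0,2), (2,2,0), (2,2,1), (2,2,2)}
[PSO] allowed = {(0,0,0), (0,0,1), (0,0,2), (0,2,0), (0,2,1), (0,2,2), (2,0,0), (2,0,1), (2,0,2), (2,2,0), (2,2,1), (2,2,2)}
target (0,2,0) ∈ {TSO,PSO}

SC:no TSO:yes PSO:yes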